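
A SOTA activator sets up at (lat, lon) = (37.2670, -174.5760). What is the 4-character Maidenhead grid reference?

Offset from 180°W / 90°S: lon 5.42°, lat 127.27°.
Field: lon ⌊5.42/20⌋ = 0 → A; lat ⌊127.27/10⌋ = 12 → M.
Square: lon ⌊5.42/2⌋ = 2; lat ⌊7.27/1⌋ = 7.

AM27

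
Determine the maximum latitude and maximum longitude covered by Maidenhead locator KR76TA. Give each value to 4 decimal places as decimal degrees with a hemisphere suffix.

86.0417° N, 35.6667° E

Field K=10, R=17: +10·20° lon, +17·10° lat → SW at lon 20°, lat 80°.
Square 7, 6: +7·2° lon, +6·1° lat → SW at lon 34°, lat 86°.
Subsquare t=19, a=0: +19·0.0833333° lon, +0·0.0416667° lat → SW at lon 35.5833°, lat 86°.
Cell spans 0.0833333° lon × 0.0416667° lat. NE corner is SW corner plus one full cell.
latitude 86.0417° N, longitude 35.6667° E.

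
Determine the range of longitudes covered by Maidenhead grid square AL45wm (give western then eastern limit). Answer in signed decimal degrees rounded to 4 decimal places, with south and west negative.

-170.1667, -170.0833

Field A=0, L=11: +0·20° lon, +11·10° lat → SW at lon -180°, lat 20°.
Square 4, 5: +4·2° lon, +5·1° lat → SW at lon -172°, lat 25°.
Subsquare w=22, m=12: +22·0.0833333° lon, +12·0.0416667° lat → SW at lon -170.167°, lat 25.5°.
Cell spans 0.0833333° lon × 0.0416667° lat.
west -170.1667, east -170.0833.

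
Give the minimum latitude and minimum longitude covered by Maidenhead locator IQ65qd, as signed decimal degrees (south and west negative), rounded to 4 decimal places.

Field I=8, Q=16: +8·20° lon, +16·10° lat → SW at lon -20°, lat 70°.
Square 6, 5: +6·2° lon, +5·1° lat → SW at lon -8°, lat 75°.
Subsquare q=16, d=3: +16·0.0833333° lon, +3·0.0416667° lat → SW at lon -6.66667°, lat 75.125°.
latitude 75.1250, longitude -6.6667.

75.1250, -6.6667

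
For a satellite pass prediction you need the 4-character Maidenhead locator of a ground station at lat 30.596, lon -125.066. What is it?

CM70

Add 180° to longitude and 90° to latitude: 54.93, 120.60.
Field: 54.93/20 → 2 → C, 120.60/10 → 12 → M; chars CM.
Square: 14.93/2 → 7, 0.60/1 → 0; chars 70.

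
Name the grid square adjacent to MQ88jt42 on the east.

MQ88jt52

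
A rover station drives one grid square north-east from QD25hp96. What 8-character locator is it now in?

QD25ip07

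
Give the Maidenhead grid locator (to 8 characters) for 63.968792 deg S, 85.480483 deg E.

Offset from 180°W / 90°S: lon 265.48048°, lat 26.03121°.
Field (20°×10°, letters A–R): 265.48048/20 → 13 → N, 26.03121/10 → 2 → C; chars NC.
Square (2°×1°, digits 0–9): 5.48048/2 → 2, 6.03121/1 → 6; chars 26.
Subsquare (5′×2.5′, letters a–x): 1.48048/0.0833333 → 17 → r, 0.03121/0.0416667 → 0 → a; chars ra.
Extended square (30″×15″, digits 0–9): 0.06382/0.00833333 → 7, 0.03121/0.00416667 → 7; chars 77.

NC26ra77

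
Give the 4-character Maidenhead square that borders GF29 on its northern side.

Latitude square 9; +1 → 10, wraps to 0, carry into field.
Latitude field F = 5; +1 → 6 = G.
The longitude characters are unchanged.

GG20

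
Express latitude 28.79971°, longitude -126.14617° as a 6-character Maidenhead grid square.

Shift to the Maidenhead origin (180°W, 90°S): lon 53.8538, lat 118.7997.
Field: lon ⌊53.8538/20⌋ = 2 → C; lat ⌊118.7997/10⌋ = 11 → L.
Square: lon ⌊13.8538/2⌋ = 6; lat ⌊8.7997/1⌋ = 8.
Subsquare: lon ⌊1.8538/0.0833333⌋ = 22 → w; lat ⌊0.7997/0.0416667⌋ = 19 → t.

CL68wt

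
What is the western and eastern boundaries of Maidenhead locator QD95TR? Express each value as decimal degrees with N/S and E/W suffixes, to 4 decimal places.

159.5833° E, 159.6667° E

Field Q=16, D=3: +16·20° lon, +3·10° lat → SW at lon 140°, lat -60°.
Square 9, 5: +9·2° lon, +5·1° lat → SW at lon 158°, lat -55°.
Subsquare t=19, r=17: +19·0.0833333° lon, +17·0.0416667° lat → SW at lon 159.583°, lat -54.2917°.
Cell spans 0.0833333° lon × 0.0416667° lat.
west 159.5833° E, east 159.6667° E.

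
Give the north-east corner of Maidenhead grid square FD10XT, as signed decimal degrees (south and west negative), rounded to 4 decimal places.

-59.1667, -76.0000

Field F=5, D=3: +5·20° lon, +3·10° lat → SW at lon -80°, lat -60°.
Square 1, 0: +1·2° lon, +0·1° lat → SW at lon -78°, lat -60°.
Subsquare x=23, t=19: +23·0.0833333° lon, +19·0.0416667° lat → SW at lon -76.0833°, lat -59.2083°.
Cell spans 0.0833333° lon × 0.0416667° lat. NE corner is SW corner plus one full cell.
latitude -59.1667, longitude -76.0000.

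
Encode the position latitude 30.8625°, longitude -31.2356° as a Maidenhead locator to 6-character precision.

HM40ju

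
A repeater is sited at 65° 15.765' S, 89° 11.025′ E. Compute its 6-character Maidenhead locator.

NC44or

Add 180° to longitude and 90° to latitude: 269.1838, 24.7373.
Field: 269.1838/20 → 13 → N, 24.7373/10 → 2 → C; chars NC.
Square: 9.1838/2 → 4, 4.7373/1 → 4; chars 44.
Subsquare: 1.1838/0.0833333 → 14 → o, 0.7373/0.0416667 → 17 → r; chars or.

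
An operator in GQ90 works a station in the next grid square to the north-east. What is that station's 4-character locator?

Longitude square 9; +1 → 10, wraps to 0, carry into field.
Longitude field G = 6; +1 → 7 = H.
Latitude square 0; +1 → 1.

HQ01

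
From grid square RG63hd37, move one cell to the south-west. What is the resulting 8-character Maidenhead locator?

RG63hd26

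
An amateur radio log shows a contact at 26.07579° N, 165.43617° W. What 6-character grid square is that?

AL76gb

Shift to the Maidenhead origin (180°W, 90°S): lon 14.5638, lat 116.0758.
Field: lon ⌊14.5638/20⌋ = 0 → A; lat ⌊116.0758/10⌋ = 11 → L.
Square: lon ⌊14.5638/2⌋ = 7; lat ⌊6.0758/1⌋ = 6.
Subsquare: lon ⌊0.5638/0.0833333⌋ = 6 → g; lat ⌊0.0758/0.0416667⌋ = 1 → b.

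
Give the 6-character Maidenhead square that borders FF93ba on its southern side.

FF92bx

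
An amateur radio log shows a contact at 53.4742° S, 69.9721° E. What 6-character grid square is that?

MD46xm

Shift to the Maidenhead origin (180°W, 90°S): lon 249.9721, lat 36.5258.
Field (20°×10°, letters A–R): 249.9721/20 → 12 → M, 36.5258/10 → 3 → D; chars MD.
Square (2°×1°, digits 0–9): 9.9721/2 → 4, 6.5258/1 → 6; chars 46.
Subsquare (5′×2.5′, letters a–x): 1.9721/0.0833333 → 23 → x, 0.5258/0.0416667 → 12 → m; chars xm.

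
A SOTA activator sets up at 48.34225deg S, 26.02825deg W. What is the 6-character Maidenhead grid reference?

HE61xp

Shift to the Maidenhead origin (180°W, 90°S): lon 153.9717, lat 41.6578.
Field: lon ⌊153.9717/20⌋ = 7 → H; lat ⌊41.6578/10⌋ = 4 → E.
Square: lon ⌊13.9717/2⌋ = 6; lat ⌊1.6578/1⌋ = 1.
Subsquare: lon ⌊1.9717/0.0833333⌋ = 23 → x; lat ⌊0.6578/0.0416667⌋ = 15 → p.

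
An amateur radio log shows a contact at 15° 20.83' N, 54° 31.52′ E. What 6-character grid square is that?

Shift to the Maidenhead origin (180°W, 90°S): lon 234.5253, lat 105.3472.
Field: lon ⌊234.5253/20⌋ = 11 → L; lat ⌊105.3472/10⌋ = 10 → K.
Square: lon ⌊14.5253/2⌋ = 7; lat ⌊5.3472/1⌋ = 5.
Subsquare: lon ⌊0.5253/0.0833333⌋ = 6 → g; lat ⌊0.3472/0.0416667⌋ = 8 → i.

LK75gi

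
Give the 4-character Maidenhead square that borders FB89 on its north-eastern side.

FC90

Longitude square 8; +1 → 9.
Latitude square 9; +1 → 10, wraps to 0, carry into field.
Latitude field B = 1; +1 → 2 = C.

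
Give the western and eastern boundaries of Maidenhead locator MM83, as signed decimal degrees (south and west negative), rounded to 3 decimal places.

76.000, 78.000

Field M=12, M=12: +12·20° lon, +12·10° lat → SW at lon 60°, lat 30°.
Square 8, 3: +8·2° lon, +3·1° lat → SW at lon 76°, lat 33°.
Cell spans 2° lon × 1° lat.
west 76.000, east 78.000.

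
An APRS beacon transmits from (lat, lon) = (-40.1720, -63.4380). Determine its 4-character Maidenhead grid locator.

Shift to the Maidenhead origin (180°W, 90°S): lon 116.56, lat 49.83.
Field (20°×10°, letters A–R): lon ⌊116.56/20⌋ = 5 → F; lat ⌊49.83/10⌋ = 4 → E.
Square (2°×1°, digits 0–9): lon ⌊16.56/2⌋ = 8; lat ⌊9.83/1⌋ = 9.

FE89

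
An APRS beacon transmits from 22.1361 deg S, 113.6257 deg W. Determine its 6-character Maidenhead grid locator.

Add 180° to longitude and 90° to latitude: 66.3743, 67.8639.
Field: lon ⌊66.3743/20⌋ = 3 → D; lat ⌊67.8639/10⌋ = 6 → G.
Square: lon ⌊6.3743/2⌋ = 3; lat ⌊7.8639/1⌋ = 7.
Subsquare: lon ⌊0.3743/0.0833333⌋ = 4 → e; lat ⌊0.8639/0.0416667⌋ = 20 → u.

DG37eu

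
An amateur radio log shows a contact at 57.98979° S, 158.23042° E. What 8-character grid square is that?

Offset from 180°W / 90°S: lon 338.23042°, lat 32.01021°.
Field: 338.23042/20 → 16 → Q, 32.01021/10 → 3 → D; chars QD.
Square: 18.23042/2 → 9, 2.01021/1 → 2; chars 92.
Subsquare: 0.23042/0.0833333 → 2 → c, 0.01021/0.0416667 → 0 → a; chars ca.
Extended square: 0.06375/0.00833333 → 7, 0.01021/0.00416667 → 2; chars 72.

QD92ca72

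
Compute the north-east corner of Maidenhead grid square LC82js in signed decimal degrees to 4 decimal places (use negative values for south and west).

-67.2083, 56.8333

Field L=11, C=2: +11·20° lon, +2·10° lat → SW at lon 40°, lat -70°.
Square 8, 2: +8·2° lon, +2·1° lat → SW at lon 56°, lat -68°.
Subsquare j=9, s=18: +9·0.0833333° lon, +18·0.0416667° lat → SW at lon 56.75°, lat -67.25°.
Cell spans 0.0833333° lon × 0.0416667° lat. NE corner is SW corner plus one full cell.
latitude -67.2083, longitude 56.8333.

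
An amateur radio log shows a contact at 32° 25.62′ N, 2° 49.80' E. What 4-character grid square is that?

Offset from 180°W / 90°S: lon 182.83°, lat 122.43°.
Field: lon ⌊182.83/20⌋ = 9 → J; lat ⌊122.43/10⌋ = 12 → M.
Square: lon ⌊2.83/2⌋ = 1; lat ⌊2.43/1⌋ = 2.

JM12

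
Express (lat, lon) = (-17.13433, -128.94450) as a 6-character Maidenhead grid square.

Add 180° to longitude and 90° to latitude: 51.0555, 72.8657.
Field: lon ⌊51.0555/20⌋ = 2 → C; lat ⌊72.8657/10⌋ = 7 → H.
Square: lon ⌊11.0555/2⌋ = 5; lat ⌊2.8657/1⌋ = 2.
Subsquare: lon ⌊1.0555/0.0833333⌋ = 12 → m; lat ⌊0.8657/0.0416667⌋ = 20 → u.

CH52mu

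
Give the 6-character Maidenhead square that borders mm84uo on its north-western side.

MM84tp

Longitude subsquare u = 20; −1 → 19 = t.
Latitude subsquare o = 14; +1 → 15 = p.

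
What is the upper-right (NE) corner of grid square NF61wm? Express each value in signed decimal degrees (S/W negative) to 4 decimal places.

Field N=13, F=5: +13·20° lon, +5·10° lat → SW at lon 80°, lat -40°.
Square 6, 1: +6·2° lon, +1·1° lat → SW at lon 92°, lat -39°.
Subsquare w=22, m=12: +22·0.0833333° lon, +12·0.0416667° lat → SW at lon 93.8333°, lat -38.5°.
Cell spans 0.0833333° lon × 0.0416667° lat. NE corner is SW corner plus one full cell.
latitude -38.4583, longitude 93.9167.

-38.4583, 93.9167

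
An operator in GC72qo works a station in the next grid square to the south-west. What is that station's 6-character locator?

GC72pn

Longitude subsquare q = 16; −1 → 15 = p.
Latitude subsquare o = 14; −1 → 13 = n.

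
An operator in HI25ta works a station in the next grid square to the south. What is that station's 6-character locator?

HI24tx

Latitude subsquare a = 0; −1 → -1, wraps to 23 = x, carry into square.
Latitude square 5; −1 → 4.
The longitude characters are unchanged.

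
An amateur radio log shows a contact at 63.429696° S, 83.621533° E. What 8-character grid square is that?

NC16tn46

Shift to the Maidenhead origin (180°W, 90°S): lon 263.62153, lat 26.57030.
Field: lon ⌊263.62153/20⌋ = 13 → N; lat ⌊26.57030/10⌋ = 2 → C.
Square: lon ⌊3.62153/2⌋ = 1; lat ⌊6.57030/1⌋ = 6.
Subsquare: lon ⌊1.62153/0.0833333⌋ = 19 → t; lat ⌊0.57030/0.0416667⌋ = 13 → n.
Extended square: lon ⌊0.03820/0.00833333⌋ = 4; lat ⌊0.02864/0.00416667⌋ = 6.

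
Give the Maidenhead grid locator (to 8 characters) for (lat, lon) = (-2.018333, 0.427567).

JI07fx15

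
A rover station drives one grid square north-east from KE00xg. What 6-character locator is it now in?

Longitude subsquare x = 23; +1 → 24, wraps to 0 = a, carry into square.
Longitude square 0; +1 → 1.
Latitude subsquare g = 6; +1 → 7 = h.

KE10ah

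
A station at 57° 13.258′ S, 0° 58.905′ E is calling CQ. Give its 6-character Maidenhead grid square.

JD02ls

Add 180° to longitude and 90° to latitude: 180.9818, 32.7790.
Field: 180.9818/20 → 9 → J, 32.7790/10 → 3 → D; chars JD.
Square: 0.9818/2 → 0, 2.7790/1 → 2; chars 02.
Subsquare: 0.9818/0.0833333 → 11 → l, 0.7790/0.0416667 → 18 → s; chars ls.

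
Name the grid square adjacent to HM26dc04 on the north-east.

HM26dc15

Longitude extended square 0; +1 → 1.
Latitude extended square 4; +1 → 5.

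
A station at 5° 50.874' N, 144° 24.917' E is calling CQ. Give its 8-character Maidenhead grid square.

Offset from 180°W / 90°S: lon 324.41528°, lat 95.84790°.
Field (20°×10°, letters A–R): 324.41528/20 → 16 → Q, 95.84790/10 → 9 → J; chars QJ.
Square (2°×1°, digits 0–9): 4.41528/2 → 2, 5.84790/1 → 5; chars 25.
Subsquare (5′×2.5′, letters a–x): 0.41528/0.0833333 → 4 → e, 0.84790/0.0416667 → 20 → u; chars eu.
Extended square (30″×15″, digits 0–9): 0.08195/0.00833333 → 9, 0.01457/0.00416667 → 3; chars 93.

QJ25eu93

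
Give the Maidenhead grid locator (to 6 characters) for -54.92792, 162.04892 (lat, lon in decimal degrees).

RD15ab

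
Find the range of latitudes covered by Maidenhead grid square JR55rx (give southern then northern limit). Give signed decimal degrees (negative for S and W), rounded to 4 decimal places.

Field J=9, R=17: +9·20° lon, +17·10° lat → SW at lon 0°, lat 80°.
Square 5, 5: +5·2° lon, +5·1° lat → SW at lon 10°, lat 85°.
Subsquare r=17, x=23: +17·0.0833333° lon, +23·0.0416667° lat → SW at lon 11.4167°, lat 85.9583°.
Cell spans 0.0833333° lon × 0.0416667° lat.
south 85.9583, north 86.0000.

85.9583, 86.0000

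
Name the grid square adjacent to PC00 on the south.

PB09

Latitude square 0; −1 → -1, wraps to 9, carry into field.
Latitude field C = 2; −1 → 1 = B.
The longitude characters are unchanged.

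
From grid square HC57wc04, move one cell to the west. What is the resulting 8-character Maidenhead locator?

Longitude extended square 0; −1 → -1, wraps to 9, carry into subsquare.
Longitude subsquare w = 22; −1 → 21 = v.
The latitude characters are unchanged.

HC57vc94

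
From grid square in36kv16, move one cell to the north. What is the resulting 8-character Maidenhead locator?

IN36kv17

Latitude extended square 6; +1 → 7.
The longitude characters are unchanged.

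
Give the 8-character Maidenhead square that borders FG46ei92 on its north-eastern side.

Longitude extended square 9; +1 → 10, wraps to 0, carry into subsquare.
Longitude subsquare e = 4; +1 → 5 = f.
Latitude extended square 2; +1 → 3.

FG46fi03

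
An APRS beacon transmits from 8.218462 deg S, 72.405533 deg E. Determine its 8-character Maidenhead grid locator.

MI61es87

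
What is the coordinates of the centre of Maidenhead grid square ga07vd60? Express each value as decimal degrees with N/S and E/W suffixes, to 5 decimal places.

82.87292° S, 58.19583° W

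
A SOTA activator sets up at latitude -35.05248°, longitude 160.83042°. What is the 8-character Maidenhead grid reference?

RF04jw97

Add 180° to longitude and 90° to latitude: 340.83042, 54.94752.
Field (20°×10°, letters A–R): 340.83042/20 → 17 → R, 54.94752/10 → 5 → F; chars RF.
Square (2°×1°, digits 0–9): 0.83042/2 → 0, 4.94752/1 → 4; chars 04.
Subsquare (5′×2.5′, letters a–x): 0.83042/0.0833333 → 9 → j, 0.94752/0.0416667 → 22 → w; chars jw.
Extended square (30″×15″, digits 0–9): 0.08042/0.00833333 → 9, 0.03085/0.00416667 → 7; chars 97.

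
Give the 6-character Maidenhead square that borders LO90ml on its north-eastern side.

LO90nm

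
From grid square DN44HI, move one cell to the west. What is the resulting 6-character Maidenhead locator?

DN44gi

Longitude subsquare h = 7; −1 → 6 = g.
The latitude characters are unchanged.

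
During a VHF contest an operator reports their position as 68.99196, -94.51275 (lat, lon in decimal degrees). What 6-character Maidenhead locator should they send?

EP28rx

Offset from 180°W / 90°S: lon 85.4873°, lat 158.9920°.
Field: lon ⌊85.4873/20⌋ = 4 → E; lat ⌊158.9920/10⌋ = 15 → P.
Square: lon ⌊5.4873/2⌋ = 2; lat ⌊8.9920/1⌋ = 8.
Subsquare: lon ⌊1.4873/0.0833333⌋ = 17 → r; lat ⌊0.9920/0.0416667⌋ = 23 → x.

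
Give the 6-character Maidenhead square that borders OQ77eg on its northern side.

Latitude subsquare g = 6; +1 → 7 = h.
The longitude characters are unchanged.

OQ77eh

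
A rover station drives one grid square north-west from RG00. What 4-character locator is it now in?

QG91

Longitude square 0; −1 → -1, wraps to 9, carry into field.
Longitude field R = 17; −1 → 16 = Q.
Latitude square 0; +1 → 1.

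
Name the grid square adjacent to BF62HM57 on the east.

BF62hm67

Longitude extended square 5; +1 → 6.
The latitude characters are unchanged.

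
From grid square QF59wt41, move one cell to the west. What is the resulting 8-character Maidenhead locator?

QF59wt31

Longitude extended square 4; −1 → 3.
The latitude characters are unchanged.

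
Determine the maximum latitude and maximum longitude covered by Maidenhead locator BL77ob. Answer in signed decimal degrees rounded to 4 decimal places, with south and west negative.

27.0833, -144.7500

Field B=1, L=11: +1·20° lon, +11·10° lat → SW at lon -160°, lat 20°.
Square 7, 7: +7·2° lon, +7·1° lat → SW at lon -146°, lat 27°.
Subsquare o=14, b=1: +14·0.0833333° lon, +1·0.0416667° lat → SW at lon -144.833°, lat 27.0417°.
Cell spans 0.0833333° lon × 0.0416667° lat. NE corner is SW corner plus one full cell.
latitude 27.0833, longitude -144.7500.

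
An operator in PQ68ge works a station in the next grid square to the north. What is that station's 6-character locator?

Latitude subsquare e = 4; +1 → 5 = f.
The longitude characters are unchanged.

PQ68gf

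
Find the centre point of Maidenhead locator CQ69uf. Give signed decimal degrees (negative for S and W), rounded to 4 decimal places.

Field C=2, Q=16: +2·20° lon, +16·10° lat → SW at lon -140°, lat 70°.
Square 6, 9: +6·2° lon, +9·1° lat → SW at lon -128°, lat 79°.
Subsquare u=20, f=5: +20·0.0833333° lon, +5·0.0416667° lat → SW at lon -126.333°, lat 79.2083°.
Cell spans 0.0833333° lon × 0.0416667° lat. Centre is SW corner plus half of each.
latitude 79.2292, longitude -126.2917.

79.2292, -126.2917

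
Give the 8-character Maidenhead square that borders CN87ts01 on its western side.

Longitude extended square 0; −1 → -1, wraps to 9, carry into subsquare.
Longitude subsquare t = 19; −1 → 18 = s.
The latitude characters are unchanged.

CN87ss91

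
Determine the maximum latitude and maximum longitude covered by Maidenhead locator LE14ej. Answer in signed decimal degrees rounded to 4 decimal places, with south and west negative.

-45.5833, 42.4167

Field L=11, E=4: +11·20° lon, +4·10° lat → SW at lon 40°, lat -50°.
Square 1, 4: +1·2° lon, +4·1° lat → SW at lon 42°, lat -46°.
Subsquare e=4, j=9: +4·0.0833333° lon, +9·0.0416667° lat → SW at lon 42.3333°, lat -45.625°.
Cell spans 0.0833333° lon × 0.0416667° lat. NE corner is SW corner plus one full cell.
latitude -45.5833, longitude 42.4167.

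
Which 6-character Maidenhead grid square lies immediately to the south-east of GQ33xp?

Longitude subsquare x = 23; +1 → 24, wraps to 0 = a, carry into square.
Longitude square 3; +1 → 4.
Latitude subsquare p = 15; −1 → 14 = o.

GQ43ao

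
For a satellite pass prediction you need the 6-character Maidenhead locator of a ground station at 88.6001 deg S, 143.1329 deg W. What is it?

Offset from 180°W / 90°S: lon 36.8671°, lat 1.3999°.
Field (20°×10°, letters A–R): 36.8671/20 → 1 → B, 1.3999/10 → 0 → A; chars BA.
Square (2°×1°, digits 0–9): 16.8671/2 → 8, 1.3999/1 → 1; chars 81.
Subsquare (5′×2.5′, letters a–x): 0.8671/0.0833333 → 10 → k, 0.3999/0.0416667 → 9 → j; chars kj.

BA81kj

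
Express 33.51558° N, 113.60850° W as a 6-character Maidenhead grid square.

DM33em

Offset from 180°W / 90°S: lon 66.3915°, lat 123.5156°.
Field: 66.3915/20 → 3 → D, 123.5156/10 → 12 → M; chars DM.
Square: 6.3915/2 → 3, 3.5156/1 → 3; chars 33.
Subsquare: 0.3915/0.0833333 → 4 → e, 0.5156/0.0416667 → 12 → m; chars em.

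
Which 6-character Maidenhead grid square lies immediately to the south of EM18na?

Latitude subsquare a = 0; −1 → -1, wraps to 23 = x, carry into square.
Latitude square 8; −1 → 7.
The longitude characters are unchanged.

EM17nx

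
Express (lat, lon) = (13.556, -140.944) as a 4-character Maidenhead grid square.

BK93

Offset from 180°W / 90°S: lon 39.06°, lat 103.56°.
Field: lon ⌊39.06/20⌋ = 1 → B; lat ⌊103.56/10⌋ = 10 → K.
Square: lon ⌊19.06/2⌋ = 9; lat ⌊3.56/1⌋ = 3.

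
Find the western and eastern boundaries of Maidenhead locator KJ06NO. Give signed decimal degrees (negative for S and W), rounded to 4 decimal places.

21.0833, 21.1667

Field K=10, J=9: +10·20° lon, +9·10° lat → SW at lon 20°, lat 0°.
Square 0, 6: +0·2° lon, +6·1° lat → SW at lon 20°, lat 6°.
Subsquare n=13, o=14: +13·0.0833333° lon, +14·0.0416667° lat → SW at lon 21.0833°, lat 6.58333°.
Cell spans 0.0833333° lon × 0.0416667° lat.
west 21.0833, east 21.1667.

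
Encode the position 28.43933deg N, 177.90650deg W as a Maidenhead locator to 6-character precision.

AL18bk

Offset from 180°W / 90°S: lon 2.0935°, lat 118.4393°.
Field (20°×10°, letters A–R): lon ⌊2.0935/20⌋ = 0 → A; lat ⌊118.4393/10⌋ = 11 → L.
Square (2°×1°, digits 0–9): lon ⌊2.0935/2⌋ = 1; lat ⌊8.4393/1⌋ = 8.
Subsquare (5′×2.5′, letters a–x): lon ⌊0.0935/0.0833333⌋ = 1 → b; lat ⌊0.4393/0.0416667⌋ = 10 → k.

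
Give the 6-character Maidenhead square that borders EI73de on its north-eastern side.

EI73ef

Longitude subsquare d = 3; +1 → 4 = e.
Latitude subsquare e = 4; +1 → 5 = f.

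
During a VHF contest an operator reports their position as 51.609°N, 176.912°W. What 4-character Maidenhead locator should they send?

AO11

Shift to the Maidenhead origin (180°W, 90°S): lon 3.09, lat 141.61.
Field: lon ⌊3.09/20⌋ = 0 → A; lat ⌊141.61/10⌋ = 14 → O.
Square: lon ⌊3.09/2⌋ = 1; lat ⌊1.61/1⌋ = 1.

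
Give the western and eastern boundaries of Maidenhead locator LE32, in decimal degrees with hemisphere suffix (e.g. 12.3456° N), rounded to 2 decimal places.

Field L=11, E=4: +11·20° lon, +4·10° lat → SW at lon 40°, lat -50°.
Square 3, 2: +3·2° lon, +2·1° lat → SW at lon 46°, lat -48°.
Cell spans 2° lon × 1° lat.
west 46.00° E, east 48.00° E.

46.00° E, 48.00° E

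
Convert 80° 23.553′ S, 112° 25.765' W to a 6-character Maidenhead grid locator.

DA39so

Add 180° to longitude and 90° to latitude: 67.5706, 9.6075.
Field: lon ⌊67.5706/20⌋ = 3 → D; lat ⌊9.6075/10⌋ = 0 → A.
Square: lon ⌊7.5706/2⌋ = 3; lat ⌊9.6075/1⌋ = 9.
Subsquare: lon ⌊1.5706/0.0833333⌋ = 18 → s; lat ⌊0.6075/0.0416667⌋ = 14 → o.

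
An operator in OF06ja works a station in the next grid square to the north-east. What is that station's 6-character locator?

Longitude subsquare j = 9; +1 → 10 = k.
Latitude subsquare a = 0; +1 → 1 = b.

OF06kb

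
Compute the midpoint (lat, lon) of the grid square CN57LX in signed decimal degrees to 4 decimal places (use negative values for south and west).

47.9792, -129.0417

Field C=2, N=13: +2·20° lon, +13·10° lat → SW at lon -140°, lat 40°.
Square 5, 7: +5·2° lon, +7·1° lat → SW at lon -130°, lat 47°.
Subsquare l=11, x=23: +11·0.0833333° lon, +23·0.0416667° lat → SW at lon -129.083°, lat 47.9583°.
Cell spans 0.0833333° lon × 0.0416667° lat. Centre is SW corner plus half of each.
latitude 47.9792, longitude -129.0417.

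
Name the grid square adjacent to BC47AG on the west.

Longitude subsquare a = 0; −1 → -1, wraps to 23 = x, carry into square.
Longitude square 4; −1 → 3.
The latitude characters are unchanged.

BC37xg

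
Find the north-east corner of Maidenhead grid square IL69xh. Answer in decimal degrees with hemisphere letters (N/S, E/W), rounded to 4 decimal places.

Field I=8, L=11: +8·20° lon, +11·10° lat → SW at lon -20°, lat 20°.
Square 6, 9: +6·2° lon, +9·1° lat → SW at lon -8°, lat 29°.
Subsquare x=23, h=7: +23·0.0833333° lon, +7·0.0416667° lat → SW at lon -6.08333°, lat 29.2917°.
Cell spans 0.0833333° lon × 0.0416667° lat. NE corner is SW corner plus one full cell.
latitude 29.3333° N, longitude 6.0000° W.

29.3333° N, 6.0000° W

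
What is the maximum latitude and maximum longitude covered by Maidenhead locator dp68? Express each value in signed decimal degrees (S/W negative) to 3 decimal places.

69.000, -106.000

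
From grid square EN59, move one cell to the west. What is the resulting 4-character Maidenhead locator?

Longitude square 5; −1 → 4.
The latitude characters are unchanged.

EN49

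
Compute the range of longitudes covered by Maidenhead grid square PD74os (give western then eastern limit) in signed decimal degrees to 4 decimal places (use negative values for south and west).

Field P=15, D=3: +15·20° lon, +3·10° lat → SW at lon 120°, lat -60°.
Square 7, 4: +7·2° lon, +4·1° lat → SW at lon 134°, lat -56°.
Subsquare o=14, s=18: +14·0.0833333° lon, +18·0.0416667° lat → SW at lon 135.167°, lat -55.25°.
Cell spans 0.0833333° lon × 0.0416667° lat.
west 135.1667, east 135.2500.

135.1667, 135.2500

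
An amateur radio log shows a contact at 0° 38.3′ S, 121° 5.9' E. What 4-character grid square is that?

PI09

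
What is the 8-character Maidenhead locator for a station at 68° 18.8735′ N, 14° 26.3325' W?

IP28sh75

Add 180° to longitude and 90° to latitude: 165.56113, 158.31456.
Field: lon ⌊165.56113/20⌋ = 8 → I; lat ⌊158.31456/10⌋ = 15 → P.
Square: lon ⌊5.56113/2⌋ = 2; lat ⌊8.31456/1⌋ = 8.
Subsquare: lon ⌊1.56113/0.0833333⌋ = 18 → s; lat ⌊0.31456/0.0416667⌋ = 7 → h.
Extended square: lon ⌊0.06113/0.00833333⌋ = 7; lat ⌊0.02289/0.00416667⌋ = 5.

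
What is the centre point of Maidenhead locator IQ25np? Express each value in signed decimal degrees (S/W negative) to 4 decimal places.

75.6458, -14.8750

Field I=8, Q=16: +8·20° lon, +16·10° lat → SW at lon -20°, lat 70°.
Square 2, 5: +2·2° lon, +5·1° lat → SW at lon -16°, lat 75°.
Subsquare n=13, p=15: +13·0.0833333° lon, +15·0.0416667° lat → SW at lon -14.9167°, lat 75.625°.
Cell spans 0.0833333° lon × 0.0416667° lat. Centre is SW corner plus half of each.
latitude 75.6458, longitude -14.8750.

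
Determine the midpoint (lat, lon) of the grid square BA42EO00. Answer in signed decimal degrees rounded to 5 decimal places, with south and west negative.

-87.41458, -151.66250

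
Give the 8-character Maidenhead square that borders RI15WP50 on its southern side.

RI15wo59

Latitude extended square 0; −1 → -1, wraps to 9, carry into subsquare.
Latitude subsquare p = 15; −1 → 14 = o.
The longitude characters are unchanged.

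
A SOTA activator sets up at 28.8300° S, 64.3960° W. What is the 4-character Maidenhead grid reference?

FG71

Offset from 180°W / 90°S: lon 115.60°, lat 61.17°.
Field (20°×10°, letters A–R): lon ⌊115.60/20⌋ = 5 → F; lat ⌊61.17/10⌋ = 6 → G.
Square (2°×1°, digits 0–9): lon ⌊15.60/2⌋ = 7; lat ⌊1.17/1⌋ = 1.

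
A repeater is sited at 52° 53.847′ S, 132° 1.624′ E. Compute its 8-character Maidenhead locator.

Offset from 180°W / 90°S: lon 312.02707°, lat 37.10255°.
Field (20°×10°, letters A–R): 312.02707/20 → 15 → P, 37.10255/10 → 3 → D; chars PD.
Square (2°×1°, digits 0–9): 12.02707/2 → 6, 7.10255/1 → 7; chars 67.
Subsquare (5′×2.5′, letters a–x): 0.02707/0.0833333 → 0 → a, 0.10255/0.0416667 → 2 → c; chars ac.
Extended square (30″×15″, digits 0–9): 0.02707/0.00833333 → 3, 0.01922/0.00416667 → 4; chars 34.

PD67ac34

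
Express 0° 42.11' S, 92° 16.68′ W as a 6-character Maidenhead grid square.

Add 180° to longitude and 90° to latitude: 87.7220, 89.2982.
Field: 87.7220/20 → 4 → E, 89.2982/10 → 8 → I; chars EI.
Square: 7.7220/2 → 3, 9.2982/1 → 9; chars 39.
Subsquare: 1.7220/0.0833333 → 20 → u, 0.2982/0.0416667 → 7 → h; chars uh.

EI39uh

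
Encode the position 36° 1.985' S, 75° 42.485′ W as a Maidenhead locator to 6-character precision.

Shift to the Maidenhead origin (180°W, 90°S): lon 104.2919, lat 53.9669.
Field (20°×10°, letters A–R): 104.2919/20 → 5 → F, 53.9669/10 → 5 → F; chars FF.
Square (2°×1°, digits 0–9): 4.2919/2 → 2, 3.9669/1 → 3; chars 23.
Subsquare (5′×2.5′, letters a–x): 0.2919/0.0833333 → 3 → d, 0.9669/0.0416667 → 23 → x; chars dx.

FF23dx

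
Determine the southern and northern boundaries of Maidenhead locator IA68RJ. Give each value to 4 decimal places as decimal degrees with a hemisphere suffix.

81.6250° S, 81.5833° S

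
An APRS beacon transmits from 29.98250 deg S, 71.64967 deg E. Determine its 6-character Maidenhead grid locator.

Offset from 180°W / 90°S: lon 251.6497°, lat 60.0175°.
Field: 251.6497/20 → 12 → M, 60.0175/10 → 6 → G; chars MG.
Square: 11.6497/2 → 5, 0.0175/1 → 0; chars 50.
Subsquare: 1.6497/0.0833333 → 19 → t, 0.0175/0.0416667 → 0 → a; chars ta.

MG50ta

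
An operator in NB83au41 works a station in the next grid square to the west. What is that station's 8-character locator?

Longitude extended square 4; −1 → 3.
The latitude characters are unchanged.

NB83au31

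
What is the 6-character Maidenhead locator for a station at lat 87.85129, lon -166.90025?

Offset from 180°W / 90°S: lon 13.0998°, lat 177.8513°.
Field: lon ⌊13.0998/20⌋ = 0 → A; lat ⌊177.8513/10⌋ = 17 → R.
Square: lon ⌊13.0998/2⌋ = 6; lat ⌊7.8513/1⌋ = 7.
Subsquare: lon ⌊1.0998/0.0833333⌋ = 13 → n; lat ⌊0.8513/0.0416667⌋ = 20 → u.

AR67nu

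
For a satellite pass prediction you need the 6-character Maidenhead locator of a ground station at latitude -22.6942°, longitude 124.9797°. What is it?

Add 180° to longitude and 90° to latitude: 304.9797, 67.3058.
Field (20°×10°, letters A–R): lon ⌊304.9797/20⌋ = 15 → P; lat ⌊67.3058/10⌋ = 6 → G.
Square (2°×1°, digits 0–9): lon ⌊4.9797/2⌋ = 2; lat ⌊7.3058/1⌋ = 7.
Subsquare (5′×2.5′, letters a–x): lon ⌊0.9797/0.0833333⌋ = 11 → l; lat ⌊0.3058/0.0416667⌋ = 7 → h.

PG27lh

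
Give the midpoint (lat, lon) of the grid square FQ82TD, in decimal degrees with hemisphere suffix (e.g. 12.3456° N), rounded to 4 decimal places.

72.1458° N, 62.3750° W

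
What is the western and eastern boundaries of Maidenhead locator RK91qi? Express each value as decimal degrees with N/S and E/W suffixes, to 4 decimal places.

Field R=17, K=10: +17·20° lon, +10·10° lat → SW at lon 160°, lat 10°.
Square 9, 1: +9·2° lon, +1·1° lat → SW at lon 178°, lat 11°.
Subsquare q=16, i=8: +16·0.0833333° lon, +8·0.0416667° lat → SW at lon 179.333°, lat 11.3333°.
Cell spans 0.0833333° lon × 0.0416667° lat.
west 179.3333° E, east 179.4167° E.

179.3333° E, 179.4167° E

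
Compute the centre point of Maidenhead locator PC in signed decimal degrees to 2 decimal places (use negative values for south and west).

-65.00, 130.00

Field P=15, C=2: +15·20° lon, +2·10° lat → SW at lon 120°, lat -70°.
Cell spans 20° lon × 10° lat. Centre is SW corner plus half of each.
latitude -65.00, longitude 130.00.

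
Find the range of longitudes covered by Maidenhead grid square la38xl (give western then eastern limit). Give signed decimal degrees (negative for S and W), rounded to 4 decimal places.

47.9167, 48.0000

Field L=11, A=0: +11·20° lon, +0·10° lat → SW at lon 40°, lat -90°.
Square 3, 8: +3·2° lon, +8·1° lat → SW at lon 46°, lat -82°.
Subsquare x=23, l=11: +23·0.0833333° lon, +11·0.0416667° lat → SW at lon 47.9167°, lat -81.5417°.
Cell spans 0.0833333° lon × 0.0416667° lat.
west 47.9167, east 48.0000.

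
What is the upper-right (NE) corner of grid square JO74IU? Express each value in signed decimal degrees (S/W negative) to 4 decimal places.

54.8750, 14.7500

Field J=9, O=14: +9·20° lon, +14·10° lat → SW at lon 0°, lat 50°.
Square 7, 4: +7·2° lon, +4·1° lat → SW at lon 14°, lat 54°.
Subsquare i=8, u=20: +8·0.0833333° lon, +20·0.0416667° lat → SW at lon 14.6667°, lat 54.8333°.
Cell spans 0.0833333° lon × 0.0416667° lat. NE corner is SW corner plus one full cell.
latitude 54.8750, longitude 14.7500.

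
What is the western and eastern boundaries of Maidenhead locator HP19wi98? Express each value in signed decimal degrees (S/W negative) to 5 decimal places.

Field H=7, P=15: +7·20° lon, +15·10° lat → SW at lon -40°, lat 60°.
Square 1, 9: +1·2° lon, +9·1° lat → SW at lon -38°, lat 69°.
Subsquare w=22, i=8: +22·0.0833333° lon, +8·0.0416667° lat → SW at lon -36.1667°, lat 69.3333°.
Extended square 9, 8: +9·0.00833333° lon, +8·0.00416667° lat → SW at lon -36.0917°, lat 69.3667°.
Cell spans 0.00833333° lon × 0.00416667° lat.
west -36.09167, east -36.08333.

-36.09167, -36.08333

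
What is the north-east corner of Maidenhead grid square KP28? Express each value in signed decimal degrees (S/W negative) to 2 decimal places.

Field K=10, P=15: +10·20° lon, +15·10° lat → SW at lon 20°, lat 60°.
Square 2, 8: +2·2° lon, +8·1° lat → SW at lon 24°, lat 68°.
Cell spans 2° lon × 1° lat. NE corner is SW corner plus one full cell.
latitude 69.00, longitude 26.00.

69.00, 26.00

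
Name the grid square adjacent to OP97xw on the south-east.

Longitude subsquare x = 23; +1 → 24, wraps to 0 = a, carry into square.
Longitude square 9; +1 → 10, wraps to 0, carry into field.
Longitude field O = 14; +1 → 15 = P.
Latitude subsquare w = 22; −1 → 21 = v.

PP07av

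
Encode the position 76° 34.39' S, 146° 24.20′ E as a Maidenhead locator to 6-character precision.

QB33ek

Shift to the Maidenhead origin (180°W, 90°S): lon 326.4033, lat 13.4268.
Field: lon ⌊326.4033/20⌋ = 16 → Q; lat ⌊13.4268/10⌋ = 1 → B.
Square: lon ⌊6.4033/2⌋ = 3; lat ⌊3.4268/1⌋ = 3.
Subsquare: lon ⌊0.4033/0.0833333⌋ = 4 → e; lat ⌊0.4268/0.0416667⌋ = 10 → k.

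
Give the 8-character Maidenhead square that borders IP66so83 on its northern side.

Latitude extended square 3; +1 → 4.
The longitude characters are unchanged.

IP66so84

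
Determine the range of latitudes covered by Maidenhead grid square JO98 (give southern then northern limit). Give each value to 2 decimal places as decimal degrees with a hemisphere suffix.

Field J=9, O=14: +9·20° lon, +14·10° lat → SW at lon 0°, lat 50°.
Square 9, 8: +9·2° lon, +8·1° lat → SW at lon 18°, lat 58°.
Cell spans 2° lon × 1° lat.
south 58.00° N, north 59.00° N.

58.00° N, 59.00° N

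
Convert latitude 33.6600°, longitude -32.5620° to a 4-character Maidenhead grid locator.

Offset from 180°W / 90°S: lon 147.44°, lat 123.66°.
Field (20°×10°, letters A–R): 147.44/20 → 7 → H, 123.66/10 → 12 → M; chars HM.
Square (2°×1°, digits 0–9): 7.44/2 → 3, 3.66/1 → 3; chars 33.

HM33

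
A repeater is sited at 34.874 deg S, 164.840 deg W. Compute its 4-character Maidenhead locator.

AF75

Offset from 180°W / 90°S: lon 15.16°, lat 55.13°.
Field: 15.16/20 → 0 → A, 55.13/10 → 5 → F; chars AF.
Square: 15.16/2 → 7, 5.13/1 → 5; chars 75.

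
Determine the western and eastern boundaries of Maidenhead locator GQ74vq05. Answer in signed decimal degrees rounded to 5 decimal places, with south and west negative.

-44.25000, -44.24167

Field G=6, Q=16: +6·20° lon, +16·10° lat → SW at lon -60°, lat 70°.
Square 7, 4: +7·2° lon, +4·1° lat → SW at lon -46°, lat 74°.
Subsquare v=21, q=16: +21·0.0833333° lon, +16·0.0416667° lat → SW at lon -44.25°, lat 74.6667°.
Extended square 0, 5: +0·0.00833333° lon, +5·0.00416667° lat → SW at lon -44.25°, lat 74.6875°.
Cell spans 0.00833333° lon × 0.00416667° lat.
west -44.25000, east -44.24167.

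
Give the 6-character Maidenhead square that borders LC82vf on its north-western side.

Longitude subsquare v = 21; −1 → 20 = u.
Latitude subsquare f = 5; +1 → 6 = g.

LC82ug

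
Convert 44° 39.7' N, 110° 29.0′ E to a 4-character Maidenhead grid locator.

ON54

Shift to the Maidenhead origin (180°W, 90°S): lon 290.48, lat 134.66.
Field: 290.48/20 → 14 → O, 134.66/10 → 13 → N; chars ON.
Square: 10.48/2 → 5, 4.66/1 → 4; chars 54.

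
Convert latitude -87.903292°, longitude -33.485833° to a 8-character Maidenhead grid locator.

HA32gc13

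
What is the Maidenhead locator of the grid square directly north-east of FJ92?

Longitude square 9; +1 → 10, wraps to 0, carry into field.
Longitude field F = 5; +1 → 6 = G.
Latitude square 2; +1 → 3.

GJ03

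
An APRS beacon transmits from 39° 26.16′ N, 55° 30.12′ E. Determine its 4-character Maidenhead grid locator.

Shift to the Maidenhead origin (180°W, 90°S): lon 235.50, lat 129.44.
Field: 235.50/20 → 11 → L, 129.44/10 → 12 → M; chars LM.
Square: 15.50/2 → 7, 9.44/1 → 9; chars 79.

LM79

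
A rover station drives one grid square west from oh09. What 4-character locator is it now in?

Longitude square 0; −1 → -1, wraps to 9, carry into field.
Longitude field O = 14; −1 → 13 = N.
The latitude characters are unchanged.

NH99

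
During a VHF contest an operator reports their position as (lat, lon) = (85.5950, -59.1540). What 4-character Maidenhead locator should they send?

Shift to the Maidenhead origin (180°W, 90°S): lon 120.85, lat 175.59.
Field: lon ⌊120.85/20⌋ = 6 → G; lat ⌊175.59/10⌋ = 17 → R.
Square: lon ⌊0.85/2⌋ = 0; lat ⌊5.59/1⌋ = 5.

GR05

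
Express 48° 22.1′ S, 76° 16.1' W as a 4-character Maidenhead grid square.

Add 180° to longitude and 90° to latitude: 103.73, 41.63.
Field: lon ⌊103.73/20⌋ = 5 → F; lat ⌊41.63/10⌋ = 4 → E.
Square: lon ⌊3.73/2⌋ = 1; lat ⌊1.63/1⌋ = 1.

FE11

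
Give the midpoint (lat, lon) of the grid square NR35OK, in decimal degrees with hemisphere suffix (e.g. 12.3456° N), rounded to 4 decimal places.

85.4375° N, 87.2083° E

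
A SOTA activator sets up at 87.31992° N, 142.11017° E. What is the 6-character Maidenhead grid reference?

Add 180° to longitude and 90° to latitude: 322.1102, 177.3199.
Field: 322.1102/20 → 16 → Q, 177.3199/10 → 17 → R; chars QR.
Square: 2.1102/2 → 1, 7.3199/1 → 7; chars 17.
Subsquare: 0.1102/0.0833333 → 1 → b, 0.3199/0.0416667 → 7 → h; chars bh.

QR17bh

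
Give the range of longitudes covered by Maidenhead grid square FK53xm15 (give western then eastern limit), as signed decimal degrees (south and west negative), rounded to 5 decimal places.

Field F=5, K=10: +5·20° lon, +10·10° lat → SW at lon -80°, lat 10°.
Square 5, 3: +5·2° lon, +3·1° lat → SW at lon -70°, lat 13°.
Subsquare x=23, m=12: +23·0.0833333° lon, +12·0.0416667° lat → SW at lon -68.0833°, lat 13.5°.
Extended square 1, 5: +1·0.00833333° lon, +5·0.00416667° lat → SW at lon -68.075°, lat 13.5208°.
Cell spans 0.00833333° lon × 0.00416667° lat.
west -68.07500, east -68.06667.

-68.07500, -68.06667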